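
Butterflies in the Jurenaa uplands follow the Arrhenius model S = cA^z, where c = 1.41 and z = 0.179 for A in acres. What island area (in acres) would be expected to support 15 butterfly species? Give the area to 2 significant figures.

15 = 1.41 × A^0.179  ⇒  A^0.179 = 15/1.41 = 10.64
ln A = ln(10.64) / 0.179 = 2.3645 / 0.179 = 13.2093
A = e^13.2093 ≈ 545401 acres

550000 acres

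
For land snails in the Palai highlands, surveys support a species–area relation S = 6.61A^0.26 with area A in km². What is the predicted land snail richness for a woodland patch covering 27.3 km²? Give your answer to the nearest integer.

16

S = 6.61 × 27.3^0.26 = 6.61 × 2.363 ≈ 15.62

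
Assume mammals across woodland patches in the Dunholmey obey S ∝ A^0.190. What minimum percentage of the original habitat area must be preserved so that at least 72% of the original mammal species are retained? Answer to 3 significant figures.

17.7%

Need (A_new/A_old)^0.19 = 0.72, so A_new/A_old = 0.72^(1/0.19) = 0.72^5.263
ln(A_new/A_old) = ln 0.72 / 0.19 = -0.3285 / 0.19 = -1.7290
A_new/A_old = e^-1.7290 ≈ 0.1775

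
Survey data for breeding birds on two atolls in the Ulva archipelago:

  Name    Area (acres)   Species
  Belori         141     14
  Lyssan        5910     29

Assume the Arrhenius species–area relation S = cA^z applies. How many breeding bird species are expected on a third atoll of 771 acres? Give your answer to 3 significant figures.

z = ln(29/14) / ln(5910/141) = 0.7282 / 3.7356 = 0.1949
c = 14 / 141^0.1949 = 14 / 2.624 = 5.335
S₃ = 5.335 × 771^0.1949 = 5.335 × 3.654 ≈ 19.5

19.5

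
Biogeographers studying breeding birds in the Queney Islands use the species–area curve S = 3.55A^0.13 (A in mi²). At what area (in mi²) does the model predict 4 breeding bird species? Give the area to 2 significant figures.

2.5 mi²

4 = 3.55 × A^0.13  ⇒  A^0.13 = 4/3.55 = 1.127
ln A = ln(1.127) / 0.13 = 0.1193 / 0.13 = 0.9181
A = e^0.9181 ≈ 2.504 mi²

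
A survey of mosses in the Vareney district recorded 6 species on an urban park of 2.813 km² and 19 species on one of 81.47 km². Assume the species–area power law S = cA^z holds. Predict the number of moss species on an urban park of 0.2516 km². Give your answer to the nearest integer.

z = ln(19/6) / ln(81.47/2.813) = 1.1527 / 3.3660 = 0.3424
c = 6 / 2.813^0.3424 = 6 / 1.425 = 4.21
S₃ = 4.21 × 0.2516^0.3424 = 4.21 × 0.6234 ≈ 2.625

3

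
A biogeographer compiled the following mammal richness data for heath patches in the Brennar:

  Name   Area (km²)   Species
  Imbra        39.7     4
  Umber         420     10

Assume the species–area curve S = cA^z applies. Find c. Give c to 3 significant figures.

0.957

z = ln(S₂/S₁) / ln(A₂/A₁) = ln(10/4) / ln(420/39.7) = 0.9163 / 2.3589 = 0.3884
c = S₁ / A₁^z = 4 / 39.7^0.3884 = 4 / 4.179 = 0.9573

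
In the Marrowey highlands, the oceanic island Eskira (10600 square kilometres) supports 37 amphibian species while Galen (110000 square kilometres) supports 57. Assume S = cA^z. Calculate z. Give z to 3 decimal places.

Taking logs: ln S = ln c + z ln A, so z = (ln S₂ − ln S₁)/(ln A₂ − ln A₁).
z = ln(57/37) / ln(110000/10600) = ln(1.541) / ln(10.38) = 0.4321 / 2.3396 = 0.1847

0.185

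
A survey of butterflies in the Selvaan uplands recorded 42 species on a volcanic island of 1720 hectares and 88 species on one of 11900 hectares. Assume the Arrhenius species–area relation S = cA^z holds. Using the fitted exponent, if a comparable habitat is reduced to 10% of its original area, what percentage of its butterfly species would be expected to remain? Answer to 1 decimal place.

41.5%

z = ln(88/42) / ln(11900/1720) = 0.7397 / 1.9342 = 0.3824
S_new/S_old = (A_new/A_old)^z = 0.1^0.3824 = exp(0.3824 × -2.3026) = 0.4146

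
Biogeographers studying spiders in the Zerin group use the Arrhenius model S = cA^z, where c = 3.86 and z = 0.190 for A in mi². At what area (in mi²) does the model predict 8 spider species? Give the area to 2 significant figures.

46 mi²

8 = 3.86 × A^0.19  ⇒  A^0.19 = 8/3.86 = 2.073
ln A = ln(2.073) / 0.19 = 0.7288 / 0.19 = 3.8357
A = e^3.8357 ≈ 46.32 mi²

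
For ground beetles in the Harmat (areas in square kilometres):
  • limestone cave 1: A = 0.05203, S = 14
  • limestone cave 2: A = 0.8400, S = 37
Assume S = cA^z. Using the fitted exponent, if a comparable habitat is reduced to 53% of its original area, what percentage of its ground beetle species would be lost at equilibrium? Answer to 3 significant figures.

19.9%

z = ln(37/14) / ln(0.84/0.05203) = 0.9719 / 2.7816 = 0.3494
S_new/S_old = (A_new/A_old)^z = 0.53^0.3494 = exp(0.3494 × -0.6349) = 0.8011
Fraction lost = 1 − 0.8011 = 0.1989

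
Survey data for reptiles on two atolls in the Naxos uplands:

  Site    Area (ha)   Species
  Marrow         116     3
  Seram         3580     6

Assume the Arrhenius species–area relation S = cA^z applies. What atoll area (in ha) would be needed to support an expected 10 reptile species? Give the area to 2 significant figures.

45000 ha

z = ln(6/3) / ln(3580/116) = 0.6931 / 3.4295 = 0.2021
c = 3 / 116^0.2021 = 3 / 2.614 = 1.148
A = (10/1.148)^(1/0.2021) ⇒ ln A = ln(8.712)/0.2021 = 10.7106
A = e^10.7106 ≈ 44827 ha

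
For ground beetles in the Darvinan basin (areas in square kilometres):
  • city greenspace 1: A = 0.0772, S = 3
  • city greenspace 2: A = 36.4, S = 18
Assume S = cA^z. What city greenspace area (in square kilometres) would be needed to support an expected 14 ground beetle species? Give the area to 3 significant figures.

z = ln(18/3) / ln(36.4/0.0772) = 1.7918 / 6.1559 = 0.2911
c = 3 / 0.0772^0.2911 = 3 / 0.4745 = 6.323
A = (14/6.323)^(1/0.2911) ⇒ ln A = ln(2.214)/0.2911 = 2.7311
A = e^2.7311 ≈ 15.35 square kilometres

15.4 square kilometres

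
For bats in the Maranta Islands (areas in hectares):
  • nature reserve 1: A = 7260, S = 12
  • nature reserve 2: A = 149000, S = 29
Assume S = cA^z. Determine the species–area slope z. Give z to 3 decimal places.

Taking logs: ln S = ln c + z ln A, so z = (ln S₂ − ln S₁)/(ln A₂ − ln A₁).
z = ln(29/12) / ln(149000/7260) = ln(2.417) / ln(20.52) = 0.8824 / 3.0216 = 0.2920

0.292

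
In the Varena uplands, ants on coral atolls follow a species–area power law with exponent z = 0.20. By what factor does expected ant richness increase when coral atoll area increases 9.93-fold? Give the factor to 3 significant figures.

1.58

S₂/S₁ = (A₂/A₁)^z = 9.93^0.2
ln(S₂/S₁) = 0.2 × ln 9.93 = 0.2 × 2.2956 = 0.4591
S₂/S₁ = e^0.4591 ≈ 1.583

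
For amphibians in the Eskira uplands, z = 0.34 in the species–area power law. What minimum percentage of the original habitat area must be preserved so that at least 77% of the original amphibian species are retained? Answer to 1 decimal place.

Need (A_new/A_old)^0.34 = 0.77, so A_new/A_old = 0.77^(1/0.34) = 0.77^2.941
ln(A_new/A_old) = ln 0.77 / 0.34 = -0.2614 / 0.34 = -0.7687
A_new/A_old = e^-0.7687 ≈ 0.4636

46.4%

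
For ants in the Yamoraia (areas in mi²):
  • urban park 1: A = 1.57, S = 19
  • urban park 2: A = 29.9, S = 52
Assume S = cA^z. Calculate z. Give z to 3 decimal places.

Taking logs: ln S = ln c + z ln A, so z = (ln S₂ − ln S₁)/(ln A₂ − ln A₁).
z = ln(52/19) / ln(29.9/1.57) = ln(2.737) / ln(19.04) = 1.0068 / 2.9468 = 0.3417

0.342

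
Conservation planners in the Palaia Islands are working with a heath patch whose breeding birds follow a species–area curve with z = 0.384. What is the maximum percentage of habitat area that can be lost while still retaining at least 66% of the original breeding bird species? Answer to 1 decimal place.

Need (A_new/A_old)^0.384 = 0.66, so A_new/A_old = 0.66^(1/0.384) = 0.66^2.604
ln(A_new/A_old) = ln 0.66 / 0.384 = -0.4155 / 0.384 = -1.0821
A_new/A_old = e^-1.0821 ≈ 0.3389
Fraction that can be lost = 1 − 0.3389 = 0.6611

66.1%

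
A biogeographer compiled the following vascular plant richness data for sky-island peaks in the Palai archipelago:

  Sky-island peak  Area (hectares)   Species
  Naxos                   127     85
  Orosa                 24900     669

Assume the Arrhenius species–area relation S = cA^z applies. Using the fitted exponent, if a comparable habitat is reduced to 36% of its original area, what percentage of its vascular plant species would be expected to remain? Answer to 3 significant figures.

z = ln(669/85) / ln(24900/127) = 2.0631 / 5.2784 = 0.3909
S_new/S_old = (A_new/A_old)^z = 0.36^0.3909 = exp(0.3909 × -1.0217) = 0.6708

67.1%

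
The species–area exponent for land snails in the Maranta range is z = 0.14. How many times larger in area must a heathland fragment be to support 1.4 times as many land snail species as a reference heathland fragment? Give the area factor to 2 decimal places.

11.06

(A₂/A₁)^0.14 = 1.4, so A₂/A₁ = 1.4^(1/0.14) = 1.4^7.143
ln(A₂/A₁) = ln 1.4 / 0.14 = 0.3365 / 0.14 = 2.4034
A₂/A₁ = e^2.4034 ≈ 11.06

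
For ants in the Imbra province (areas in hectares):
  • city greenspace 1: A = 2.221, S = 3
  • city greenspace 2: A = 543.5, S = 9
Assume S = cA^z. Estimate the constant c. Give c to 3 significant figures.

2.56

z = ln(S₂/S₁) / ln(A₂/A₁) = ln(9/3) / ln(543.5/2.221) = 1.0986 / 5.5001 = 0.1997
c = S₁ / A₁^z = 3 / 2.221^0.1997 = 3 / 1.173 = 2.558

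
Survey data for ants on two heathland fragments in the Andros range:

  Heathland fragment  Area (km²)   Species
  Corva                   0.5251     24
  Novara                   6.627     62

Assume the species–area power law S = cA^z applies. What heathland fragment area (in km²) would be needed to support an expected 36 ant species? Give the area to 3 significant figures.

z = ln(62/24) / ln(6.627/0.5251) = 0.9491 / 2.5353 = 0.3743
c = 24 / 0.5251^0.3743 = 24 / 0.7857 = 30.54
A = (36/30.54)^(1/0.3743) ⇒ ln A = ln(1.179)/0.3743 = 0.4390
A = e^0.4390 ≈ 1.551 km²

1.55 km²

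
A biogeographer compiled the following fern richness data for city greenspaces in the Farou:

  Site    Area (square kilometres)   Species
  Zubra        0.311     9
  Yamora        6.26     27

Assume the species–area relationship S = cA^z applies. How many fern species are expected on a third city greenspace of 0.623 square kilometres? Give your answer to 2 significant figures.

z = ln(27/9) / ln(6.26/0.311) = 1.0986 / 3.0021 = 0.3659
c = 9 / 0.311^0.3659 = 9 / 0.6522 = 13.8
S₃ = 13.8 × 0.623^0.3659 = 13.8 × 0.841 ≈ 11.61

12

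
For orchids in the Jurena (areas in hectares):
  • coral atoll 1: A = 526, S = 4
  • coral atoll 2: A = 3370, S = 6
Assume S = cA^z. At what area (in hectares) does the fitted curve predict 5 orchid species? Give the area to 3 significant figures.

z = ln(6/4) / ln(3370/526) = 0.4055 / 1.8574 = 0.2183
c = 4 / 526^0.2183 = 4 / 3.926 = 1.019
A = (5/1.019)^(1/0.2183) ⇒ ln A = ln(4.908)/0.2183 = 7.2875
A = e^7.2875 ≈ 1462 hectares

1460 hectares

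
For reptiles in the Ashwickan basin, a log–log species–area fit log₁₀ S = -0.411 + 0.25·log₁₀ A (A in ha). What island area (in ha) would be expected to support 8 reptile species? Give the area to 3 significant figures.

8 = 0.3882 × A^0.25  ⇒  A^0.25 = 8/0.3882 = 20.61
ln A = ln(20.61) / 0.25 = 3.0258 / 0.25 = 12.1032
A = e^12.1032 ≈ 180451 ha

180000 ha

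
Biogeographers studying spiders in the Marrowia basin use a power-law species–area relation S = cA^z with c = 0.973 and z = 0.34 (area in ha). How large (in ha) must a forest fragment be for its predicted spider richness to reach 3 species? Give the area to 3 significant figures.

3 = 0.973 × A^0.34  ⇒  A^0.34 = 3/0.973 = 3.083
ln A = ln(3.083) / 0.34 = 1.1260 / 0.34 = 3.3117
A = e^3.3117 ≈ 27.43 ha

27.4 ha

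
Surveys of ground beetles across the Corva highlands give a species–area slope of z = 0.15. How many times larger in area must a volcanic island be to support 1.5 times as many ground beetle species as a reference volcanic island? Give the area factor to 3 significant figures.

(A₂/A₁)^0.15 = 1.5, so A₂/A₁ = 1.5^(1/0.15) = 1.5^6.667
ln(A₂/A₁) = ln 1.5 / 0.15 = 0.4055 / 0.15 = 2.7031
A₂/A₁ = e^2.7031 ≈ 14.93

14.9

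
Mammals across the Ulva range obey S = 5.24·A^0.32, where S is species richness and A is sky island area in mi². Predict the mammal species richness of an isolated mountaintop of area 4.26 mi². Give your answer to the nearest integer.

S = 5.24 × 4.26^0.32
ln S = ln 5.24 + 0.32 × ln 4.26 = 1.6563 + 0.32 × 1.4493 = 2.1201
S = e^2.1201 ≈ 8.332

8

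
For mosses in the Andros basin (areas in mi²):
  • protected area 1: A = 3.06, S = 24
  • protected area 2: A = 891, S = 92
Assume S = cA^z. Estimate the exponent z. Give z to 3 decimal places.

Taking logs: ln S = ln c + z ln A, so z = (ln S₂ − ln S₁)/(ln A₂ − ln A₁).
z = ln(92/24) / ln(891/3.06) = ln(3.833) / ln(291.2) = 1.3437 / 5.6739 = 0.2368

0.237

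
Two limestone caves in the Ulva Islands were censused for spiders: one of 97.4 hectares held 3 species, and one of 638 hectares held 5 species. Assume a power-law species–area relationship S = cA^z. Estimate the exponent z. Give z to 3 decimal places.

0.272

Taking logs: ln S = ln c + z ln A, so z = (ln S₂ − ln S₁)/(ln A₂ − ln A₁).
z = ln(5/3) / ln(638/97.4) = ln(1.667) / ln(6.55) = 0.5108 / 1.8795 = 0.2718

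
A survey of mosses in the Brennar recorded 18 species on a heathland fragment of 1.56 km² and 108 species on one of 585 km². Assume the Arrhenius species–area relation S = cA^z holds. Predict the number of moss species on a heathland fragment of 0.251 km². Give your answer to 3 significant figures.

z = ln(108/18) / ln(585/1.56) = 1.7918 / 5.9269 = 0.3023
c = 18 / 1.56^0.3023 = 18 / 1.144 = 15.74
S₃ = 15.74 × 0.251^0.3023 = 15.74 × 0.6584 ≈ 10.36

10.4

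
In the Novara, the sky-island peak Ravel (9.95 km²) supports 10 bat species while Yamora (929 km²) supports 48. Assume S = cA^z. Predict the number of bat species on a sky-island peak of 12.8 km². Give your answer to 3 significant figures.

10.9

z = ln(48/10) / ln(929/9.95) = 1.5686 / 4.5365 = 0.3458
c = 10 / 9.95^0.3458 = 10 / 2.213 = 4.518
S₃ = 4.518 × 12.8^0.3458 = 4.518 × 2.415 ≈ 10.91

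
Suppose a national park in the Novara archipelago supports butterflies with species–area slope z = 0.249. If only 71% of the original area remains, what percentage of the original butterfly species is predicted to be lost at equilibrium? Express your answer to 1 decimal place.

S_new/S_old = (A_new/A_old)^z = 0.71^0.249
= exp(0.249 × ln 0.71) = exp(0.249 × -0.3425) = exp(-0.0853) ≈ 0.9183
Fraction lost = 1 − 0.9183 = 0.08174

8.2%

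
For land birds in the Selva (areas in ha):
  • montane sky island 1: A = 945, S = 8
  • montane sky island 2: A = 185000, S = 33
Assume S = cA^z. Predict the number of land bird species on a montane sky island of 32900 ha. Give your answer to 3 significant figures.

z = ln(33/8) / ln(185000/945) = 1.4171 / 5.2769 = 0.2685
c = 8 / 945^0.2685 = 8 / 6.295 = 1.271
S₃ = 1.271 × 32900^0.2685 = 1.271 × 16.33 ≈ 20.75

20.8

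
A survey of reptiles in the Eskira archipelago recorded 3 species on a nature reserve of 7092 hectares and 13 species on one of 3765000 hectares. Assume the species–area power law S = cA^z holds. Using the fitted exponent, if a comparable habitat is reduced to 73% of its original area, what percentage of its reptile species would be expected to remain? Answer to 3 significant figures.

z = ln(13/3) / ln(3765000/7092) = 1.4663 / 6.2745 = 0.2337
S_new/S_old = (A_new/A_old)^z = 0.73^0.2337 = exp(0.2337 × -0.3147) = 0.9291

92.9%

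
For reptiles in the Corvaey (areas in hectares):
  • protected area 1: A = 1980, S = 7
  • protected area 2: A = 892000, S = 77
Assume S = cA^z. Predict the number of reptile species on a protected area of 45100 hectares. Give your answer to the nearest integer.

24

z = ln(77/7) / ln(892000/1980) = 2.3979 / 6.1104 = 0.3924
c = 7 / 1980^0.3924 = 7 / 19.67 = 0.3559
S₃ = 0.3559 × 45100^0.3924 = 0.3559 × 67.06 ≈ 23.87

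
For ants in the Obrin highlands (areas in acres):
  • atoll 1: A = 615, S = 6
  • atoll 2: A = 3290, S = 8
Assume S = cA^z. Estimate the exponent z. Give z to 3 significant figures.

0.172

Taking logs: ln S = ln c + z ln A, so z = (ln S₂ − ln S₁)/(ln A₂ − ln A₁).
z = ln(8/6) / ln(3290/615) = ln(1.333) / ln(5.35) = 0.2877 / 1.6770 = 0.1715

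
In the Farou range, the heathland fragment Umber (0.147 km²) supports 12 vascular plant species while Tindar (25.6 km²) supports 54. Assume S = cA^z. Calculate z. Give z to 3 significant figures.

Taking logs: ln S = ln c + z ln A, so z = (ln S₂ − ln S₁)/(ln A₂ − ln A₁).
z = ln(54/12) / ln(25.6/0.147) = ln(4.5) / ln(174.1) = 1.5041 / 5.1599 = 0.2915

0.291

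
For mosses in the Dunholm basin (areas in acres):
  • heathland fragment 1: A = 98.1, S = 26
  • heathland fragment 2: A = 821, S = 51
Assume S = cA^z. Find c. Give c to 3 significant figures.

6.07

z = ln(S₂/S₁) / ln(A₂/A₁) = ln(51/26) / ln(821/98.1) = 0.6737 / 2.1245 = 0.3171
c = S₁ / A₁^z = 26 / 98.1^0.3171 = 26 / 4.281 = 6.073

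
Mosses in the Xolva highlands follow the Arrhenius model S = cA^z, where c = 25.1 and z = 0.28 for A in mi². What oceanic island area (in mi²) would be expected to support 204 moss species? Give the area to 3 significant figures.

1780 mi²

204 = 25.1 × A^0.28  ⇒  A^0.28 = 204/25.1 = 8.127
ln A = ln(8.127) / 0.28 = 2.0953 / 0.28 = 7.4830
A = e^7.4830 ≈ 1778 mi²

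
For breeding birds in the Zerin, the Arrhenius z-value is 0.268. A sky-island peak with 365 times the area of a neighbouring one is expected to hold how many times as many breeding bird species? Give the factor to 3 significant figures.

4.86

S₂/S₁ = (A₂/A₁)^z = 365^0.268
ln(S₂/S₁) = 0.268 × ln 365 = 0.268 × 5.8999 = 1.5812
S₂/S₁ = e^1.5812 ≈ 4.861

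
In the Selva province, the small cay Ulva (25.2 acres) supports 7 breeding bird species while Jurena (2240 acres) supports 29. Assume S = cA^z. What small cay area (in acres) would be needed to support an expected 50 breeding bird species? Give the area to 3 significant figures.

z = ln(29/7) / ln(2240/25.2) = 1.4214 / 4.4874 = 0.3168
c = 7 / 25.2^0.3168 = 7 / 2.779 = 2.519
A = (50/2.519)^(1/0.3168) ⇒ ln A = ln(19.85)/0.3168 = 9.4340
A = e^9.4340 ≈ 12506 acres

12500 acres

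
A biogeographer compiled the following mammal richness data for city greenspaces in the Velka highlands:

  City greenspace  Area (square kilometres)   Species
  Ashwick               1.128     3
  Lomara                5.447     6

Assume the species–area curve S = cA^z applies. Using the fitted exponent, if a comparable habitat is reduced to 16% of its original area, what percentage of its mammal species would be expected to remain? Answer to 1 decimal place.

z = ln(6/3) / ln(5.447/1.128) = 0.6931 / 1.5746 = 0.4402
S_new/S_old = (A_new/A_old)^z = 0.16^0.4402 = exp(0.4402 × -1.8326) = 0.4463

44.6%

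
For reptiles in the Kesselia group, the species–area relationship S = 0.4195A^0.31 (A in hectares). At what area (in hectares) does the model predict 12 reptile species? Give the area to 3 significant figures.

12 = 0.4195 × A^0.31  ⇒  A^0.31 = 12/0.4195 = 28.61
ln A = ln(28.61) / 0.31 = 3.3536 / 0.31 = 10.8181
A = e^10.8181 ≈ 49914 hectares

49900 hectares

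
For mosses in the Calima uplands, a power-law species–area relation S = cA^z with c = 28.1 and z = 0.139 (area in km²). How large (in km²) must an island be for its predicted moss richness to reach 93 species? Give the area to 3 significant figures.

5490 km²

93 = 28.1 × A^0.139  ⇒  A^0.139 = 93/28.1 = 3.31
ln A = ln(3.31) / 0.139 = 1.1968 / 0.139 = 8.6103
A = e^8.6103 ≈ 5488 km²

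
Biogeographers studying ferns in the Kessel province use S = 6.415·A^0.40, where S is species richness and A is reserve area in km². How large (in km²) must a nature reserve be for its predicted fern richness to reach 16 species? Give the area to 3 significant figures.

16 = 6.415 × A^0.4  ⇒  A^0.4 = 16/6.415 = 2.494
ln A = ln(2.494) / 0.4 = 0.9139 / 0.4 = 2.2849
A = e^2.2849 ≈ 9.824 km²

9.82 km²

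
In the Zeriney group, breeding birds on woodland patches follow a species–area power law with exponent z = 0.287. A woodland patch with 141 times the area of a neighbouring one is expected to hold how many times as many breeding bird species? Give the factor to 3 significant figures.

S₂/S₁ = (A₂/A₁)^z = 141^0.287
ln(S₂/S₁) = 0.287 × ln 141 = 0.287 × 4.9488 = 1.4203
S₂/S₁ = e^1.4203 ≈ 4.138

4.14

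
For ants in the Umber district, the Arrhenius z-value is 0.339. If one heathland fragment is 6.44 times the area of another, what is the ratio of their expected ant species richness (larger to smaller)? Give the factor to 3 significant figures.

S₂/S₁ = (A₂/A₁)^z = 6.44^0.339
ln(S₂/S₁) = 0.339 × ln 6.44 = 0.339 × 1.8625 = 0.6314
S₂/S₁ = e^0.6314 ≈ 1.88

1.88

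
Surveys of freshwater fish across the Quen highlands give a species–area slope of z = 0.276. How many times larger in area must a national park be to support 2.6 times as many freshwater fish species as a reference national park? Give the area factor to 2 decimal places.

31.88

(A₂/A₁)^0.276 = 2.6, so A₂/A₁ = 2.6^(1/0.276) = 2.6^3.623
ln(A₂/A₁) = ln 2.6 / 0.276 = 0.9555 / 0.276 = 3.4620
A₂/A₁ = e^3.4620 ≈ 31.88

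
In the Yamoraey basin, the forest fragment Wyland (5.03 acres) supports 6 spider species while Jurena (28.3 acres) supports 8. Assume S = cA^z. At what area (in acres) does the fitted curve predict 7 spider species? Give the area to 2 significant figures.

z = ln(8/6) / ln(28.3/5.03) = 0.2877 / 1.7274 = 0.1665
c = 6 / 5.03^0.1665 = 6 / 1.309 = 4.585
A = (7/4.585)^(1/0.1665) ⇒ ln A = ln(1.527)/0.1665 = 2.5410
A = e^2.5410 ≈ 12.69 acres

13 acres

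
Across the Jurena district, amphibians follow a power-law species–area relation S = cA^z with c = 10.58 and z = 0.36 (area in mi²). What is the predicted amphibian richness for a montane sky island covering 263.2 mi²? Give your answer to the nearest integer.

S = 10.58 × 263.2^0.36 = 10.58 × 7.435 ≈ 78.67

79 species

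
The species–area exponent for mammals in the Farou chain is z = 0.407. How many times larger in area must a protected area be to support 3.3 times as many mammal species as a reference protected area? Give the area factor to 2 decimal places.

(A₂/A₁)^0.407 = 3.3, so A₂/A₁ = 3.3^(1/0.407) = 3.3^2.457
ln(A₂/A₁) = ln 3.3 / 0.407 = 1.1939 / 0.407 = 2.9335
A₂/A₁ = e^2.9335 ≈ 18.79

18.79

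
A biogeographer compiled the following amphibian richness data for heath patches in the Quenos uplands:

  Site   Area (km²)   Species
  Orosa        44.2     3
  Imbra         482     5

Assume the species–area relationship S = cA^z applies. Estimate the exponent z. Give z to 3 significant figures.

Taking logs: ln S = ln c + z ln A, so z = (ln S₂ − ln S₁)/(ln A₂ − ln A₁).
z = ln(5/3) / ln(482/44.2) = ln(1.667) / ln(10.9) = 0.5108 / 2.3892 = 0.2138

0.214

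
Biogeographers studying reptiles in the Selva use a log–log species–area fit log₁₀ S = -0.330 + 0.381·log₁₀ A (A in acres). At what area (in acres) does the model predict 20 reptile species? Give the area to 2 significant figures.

20 = 0.4677 × A^0.381  ⇒  A^0.381 = 20/0.4677 = 42.76
ln A = ln(42.76) / 0.381 = 3.7556 / 0.381 = 9.8572
A = e^9.8572 ≈ 19095 acres

19000 acres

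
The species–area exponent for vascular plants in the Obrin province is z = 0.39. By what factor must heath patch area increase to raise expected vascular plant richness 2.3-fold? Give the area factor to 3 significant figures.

(A₂/A₁)^0.39 = 2.3, so A₂/A₁ = 2.3^(1/0.39) = 2.3^2.564
ln(A₂/A₁) = ln 2.3 / 0.39 = 0.8329 / 0.39 = 2.1357
A₂/A₁ = e^2.1357 ≈ 8.463

8.46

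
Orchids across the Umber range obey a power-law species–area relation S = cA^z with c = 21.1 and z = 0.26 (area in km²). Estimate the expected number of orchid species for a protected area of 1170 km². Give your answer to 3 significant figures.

S = 21.1 × 1170^0.26
ln S = ln 21.1 + 0.26 × ln 1170 = 3.0493 + 0.26 × 7.0648 = 4.8861
S = e^4.8861 ≈ 132.4

132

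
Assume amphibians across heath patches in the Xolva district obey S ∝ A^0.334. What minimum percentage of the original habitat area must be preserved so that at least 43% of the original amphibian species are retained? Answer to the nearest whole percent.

8%

Need (A_new/A_old)^0.334 = 0.43, so A_new/A_old = 0.43^(1/0.334) = 0.43^2.994
ln(A_new/A_old) = ln 0.43 / 0.334 = -0.8440 / 0.334 = -2.5269
A_new/A_old = e^-2.5269 ≈ 0.07991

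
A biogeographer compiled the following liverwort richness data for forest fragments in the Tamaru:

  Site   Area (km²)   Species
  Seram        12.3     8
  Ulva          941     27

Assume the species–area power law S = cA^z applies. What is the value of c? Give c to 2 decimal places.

3.96

z = ln(S₂/S₁) / ln(A₂/A₁) = ln(27/8) / ln(941/12.3) = 1.2164 / 4.3373 = 0.2804
c = S₁ / A₁^z = 8 / 12.3^0.2804 = 8 / 2.021 = 3.958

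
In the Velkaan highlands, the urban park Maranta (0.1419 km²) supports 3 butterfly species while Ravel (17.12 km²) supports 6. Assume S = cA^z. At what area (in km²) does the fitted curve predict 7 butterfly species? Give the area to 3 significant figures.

z = ln(6/3) / ln(17.12/0.1419) = 0.6931 / 4.7929 = 0.1446
c = 3 / 0.1419^0.1446 = 3 / 0.754 = 3.979
A = (7/3.979)^(1/0.1446) ⇒ ln A = ln(1.759)/0.1446 = 3.9061
A = e^3.9061 ≈ 49.71 km²

49.7 km²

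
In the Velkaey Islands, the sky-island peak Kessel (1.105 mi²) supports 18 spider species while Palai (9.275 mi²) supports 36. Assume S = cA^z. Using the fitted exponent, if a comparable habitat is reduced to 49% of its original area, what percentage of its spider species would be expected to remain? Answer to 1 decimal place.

z = ln(36/18) / ln(9.275/1.105) = 0.6931 / 2.1275 = 0.3258
S_new/S_old = (A_new/A_old)^z = 0.49^0.3258 = exp(0.3258 × -0.7133) = 0.7926

79.3%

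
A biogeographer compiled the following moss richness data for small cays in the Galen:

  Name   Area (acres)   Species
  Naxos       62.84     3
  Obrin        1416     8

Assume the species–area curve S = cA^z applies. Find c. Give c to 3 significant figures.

z = ln(S₂/S₁) / ln(A₂/A₁) = ln(8/3) / ln(1416/62.84) = 0.9808 / 3.1150 = 0.3149
c = S₁ / A₁^z = 3 / 62.84^0.3149 = 3 / 3.683 = 0.8145

0.815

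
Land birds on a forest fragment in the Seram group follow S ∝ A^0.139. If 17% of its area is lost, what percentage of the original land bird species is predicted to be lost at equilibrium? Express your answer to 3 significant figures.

2.56%

S_new/S_old = (A_new/A_old)^z = 0.83^0.139
= exp(0.139 × ln 0.83) = exp(0.139 × -0.1863) = exp(-0.0259) ≈ 0.9744
Fraction lost = 1 − 0.9744 = 0.02557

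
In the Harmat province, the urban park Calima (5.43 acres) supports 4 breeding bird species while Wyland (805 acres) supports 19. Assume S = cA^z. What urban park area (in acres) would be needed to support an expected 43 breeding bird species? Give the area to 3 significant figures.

11100 acres

z = ln(19/4) / ln(805/5.43) = 1.5581 / 4.9989 = 0.3117
c = 4 / 5.43^0.3117 = 4 / 1.694 = 2.361
A = (43/2.361)^(1/0.3117) ⇒ ln A = ln(18.22)/0.3117 = 9.3112
A = e^9.3112 ≈ 11061 acres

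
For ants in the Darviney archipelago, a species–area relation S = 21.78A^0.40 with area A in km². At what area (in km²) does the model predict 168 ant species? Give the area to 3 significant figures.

165 km²

168 = 21.78 × A^0.4  ⇒  A^0.4 = 168/21.78 = 7.713
ln A = ln(7.713) / 0.4 = 2.0430 / 0.4 = 5.1074
A = e^5.1074 ≈ 165.2 km²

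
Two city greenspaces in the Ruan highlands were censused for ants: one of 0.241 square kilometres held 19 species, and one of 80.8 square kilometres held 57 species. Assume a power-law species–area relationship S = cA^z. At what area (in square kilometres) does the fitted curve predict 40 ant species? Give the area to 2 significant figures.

z = ln(57/19) / ln(80.8/0.241) = 1.0986 / 5.8149 = 0.1889
c = 19 / 0.241^0.1889 = 19 / 0.7643 = 24.86
A = (40/24.86)^(1/0.1889) ⇒ ln A = ln(1.609)/0.1889 = 2.5174
A = e^2.5174 ≈ 12.4 square kilometres

12 square kilometres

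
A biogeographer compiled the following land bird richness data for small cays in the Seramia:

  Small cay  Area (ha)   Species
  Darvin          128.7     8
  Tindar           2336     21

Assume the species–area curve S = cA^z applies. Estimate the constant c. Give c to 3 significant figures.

z = ln(S₂/S₁) / ln(A₂/A₁) = ln(21/8) / ln(2336/128.7) = 0.9651 / 2.8987 = 0.3329
c = S₁ / A₁^z = 8 / 128.7^0.3329 = 8 / 5.039 = 1.588

1.59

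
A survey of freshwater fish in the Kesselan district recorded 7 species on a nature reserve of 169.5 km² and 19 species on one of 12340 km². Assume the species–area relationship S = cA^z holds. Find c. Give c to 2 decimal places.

2.12

z = ln(S₂/S₁) / ln(A₂/A₁) = ln(19/7) / ln(12340/169.5) = 0.9985 / 4.2877 = 0.2329
c = S₁ / A₁^z = 7 / 169.5^0.2329 = 7 / 3.305 = 2.118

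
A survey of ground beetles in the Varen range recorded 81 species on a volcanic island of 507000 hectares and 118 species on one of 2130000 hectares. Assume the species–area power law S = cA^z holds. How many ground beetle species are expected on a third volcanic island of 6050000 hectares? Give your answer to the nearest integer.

z = ln(118/81) / ln(2130000/507000) = 0.3762 / 1.4354 = 0.2621
c = 81 / 507000^0.2621 = 81 / 31.29 = 2.589
S₃ = 2.589 × 6050000^0.2621 = 2.589 × 59.93 ≈ 155.1

155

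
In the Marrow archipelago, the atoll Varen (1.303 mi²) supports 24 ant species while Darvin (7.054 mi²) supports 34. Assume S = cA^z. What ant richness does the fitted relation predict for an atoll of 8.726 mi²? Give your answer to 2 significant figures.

z = ln(34/24) / ln(7.054/1.303) = 0.3483 / 1.6889 = 0.2062
c = 24 / 1.303^0.2062 = 24 / 1.056 = 22.73
S₃ = 22.73 × 8.726^0.2062 = 22.73 × 1.563 ≈ 35.52

36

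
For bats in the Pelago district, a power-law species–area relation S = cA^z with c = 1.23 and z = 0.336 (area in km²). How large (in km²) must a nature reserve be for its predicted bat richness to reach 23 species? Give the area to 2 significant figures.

23 = 1.23 × A^0.336  ⇒  A^0.336 = 23/1.23 = 18.7
ln A = ln(18.7) / 0.336 = 2.9285 / 0.336 = 8.7157
A = e^8.7157 ≈ 6098 km²

6100 km²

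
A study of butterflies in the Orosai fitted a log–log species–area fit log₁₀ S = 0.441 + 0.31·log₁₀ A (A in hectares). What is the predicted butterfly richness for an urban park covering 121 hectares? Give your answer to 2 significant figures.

12

S = 2.761 × 121^0.31 = 2.761 × 4.422 ≈ 12.21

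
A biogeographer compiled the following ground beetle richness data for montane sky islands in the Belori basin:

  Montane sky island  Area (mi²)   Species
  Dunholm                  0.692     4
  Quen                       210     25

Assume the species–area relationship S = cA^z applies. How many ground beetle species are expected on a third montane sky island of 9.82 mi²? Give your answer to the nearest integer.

z = ln(25/4) / ln(210/0.692) = 1.8326 / 5.7153 = 0.3206
c = 4 / 0.692^0.3206 = 4 / 0.8886 = 4.501
S₃ = 4.501 × 9.82^0.3206 = 4.501 × 2.08 ≈ 9.364

9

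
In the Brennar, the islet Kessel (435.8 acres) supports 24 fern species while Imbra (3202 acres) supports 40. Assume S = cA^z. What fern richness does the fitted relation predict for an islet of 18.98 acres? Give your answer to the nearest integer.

11

z = ln(40/24) / ln(3202/435.8) = 0.5108 / 1.9943 = 0.2561
c = 24 / 435.8^0.2561 = 24 / 4.743 = 5.06
S₃ = 5.06 × 18.98^0.2561 = 5.06 × 2.125 ≈ 10.76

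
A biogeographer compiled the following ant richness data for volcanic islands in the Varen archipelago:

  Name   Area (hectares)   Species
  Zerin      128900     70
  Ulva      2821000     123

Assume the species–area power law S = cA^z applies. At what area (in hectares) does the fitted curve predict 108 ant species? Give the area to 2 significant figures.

1400000 hectares

z = ln(123/70) / ln(2821000/128900) = 0.5637 / 3.0858 = 0.1827
c = 70 / 128900^0.1827 = 70 / 8.58 = 8.158
A = (108/8.158)^(1/0.1827) ⇒ ln A = ln(13.24)/0.1827 = 14.1407
A = e^14.1407 ≈ 1384225 hectares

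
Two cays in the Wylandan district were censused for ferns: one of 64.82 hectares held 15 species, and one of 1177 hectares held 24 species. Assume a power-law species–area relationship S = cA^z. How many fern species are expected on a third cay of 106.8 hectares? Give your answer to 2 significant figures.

z = ln(24/15) / ln(1177/64.82) = 0.4700 / 2.8991 = 0.1621
c = 15 / 64.82^0.1621 = 15 / 1.967 = 7.627
S₃ = 7.627 × 106.8^0.1621 = 7.627 × 2.132 ≈ 16.26

16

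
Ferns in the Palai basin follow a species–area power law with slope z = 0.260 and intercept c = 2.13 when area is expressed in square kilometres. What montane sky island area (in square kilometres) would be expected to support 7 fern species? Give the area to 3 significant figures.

97.1 square kilometres

7 = 2.13 × A^0.26  ⇒  A^0.26 = 7/2.13 = 3.286
ln A = ln(3.286) / 0.26 = 1.1898 / 0.26 = 4.5761
A = e^4.5761 ≈ 97.14 square kilometres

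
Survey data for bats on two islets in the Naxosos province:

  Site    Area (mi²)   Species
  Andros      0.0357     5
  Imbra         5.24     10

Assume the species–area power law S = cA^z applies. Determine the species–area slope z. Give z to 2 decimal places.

Taking logs: ln S = ln c + z ln A, so z = (ln S₂ − ln S₁)/(ln A₂ − ln A₁).
z = ln(10/5) / ln(5.24/0.0357) = ln(2) / ln(146.8) = 0.6931 / 4.9889 = 0.1389

0.14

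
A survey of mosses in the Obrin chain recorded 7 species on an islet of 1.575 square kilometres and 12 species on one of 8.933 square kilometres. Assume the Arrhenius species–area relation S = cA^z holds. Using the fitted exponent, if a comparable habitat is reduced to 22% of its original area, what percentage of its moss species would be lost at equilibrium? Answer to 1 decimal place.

37.5%

z = ln(12/7) / ln(8.933/1.575) = 0.5390 / 1.7355 = 0.3106
S_new/S_old = (A_new/A_old)^z = 0.22^0.3106 = exp(0.3106 × -1.5141) = 0.6248
Fraction lost = 1 − 0.6248 = 0.3752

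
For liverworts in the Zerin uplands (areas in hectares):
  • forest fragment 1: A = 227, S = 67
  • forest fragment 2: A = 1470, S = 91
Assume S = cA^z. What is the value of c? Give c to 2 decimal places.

27.54

z = ln(S₂/S₁) / ln(A₂/A₁) = ln(91/67) / ln(1470/227) = 0.3062 / 1.8681 = 0.1639
c = S₁ / A₁^z = 67 / 227^0.1639 = 67 / 2.433 = 27.54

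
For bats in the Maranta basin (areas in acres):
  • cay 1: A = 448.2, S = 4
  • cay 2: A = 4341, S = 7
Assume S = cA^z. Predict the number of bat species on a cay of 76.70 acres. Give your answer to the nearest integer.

3

z = ln(7/4) / ln(4341/448.2) = 0.5596 / 2.2706 = 0.2465
c = 4 / 448.2^0.2465 = 4 / 4.503 = 0.8883
S₃ = 0.8883 × 76.7^0.2465 = 0.8883 × 2.914 ≈ 2.589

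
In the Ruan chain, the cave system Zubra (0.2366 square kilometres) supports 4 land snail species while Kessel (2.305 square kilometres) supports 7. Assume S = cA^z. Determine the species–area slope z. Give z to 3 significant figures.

0.246

Taking logs: ln S = ln c + z ln A, so z = (ln S₂ − ln S₁)/(ln A₂ − ln A₁).
z = ln(7/4) / ln(2.305/0.2366) = ln(1.75) / ln(9.742) = 0.5596 / 2.2765 = 0.2458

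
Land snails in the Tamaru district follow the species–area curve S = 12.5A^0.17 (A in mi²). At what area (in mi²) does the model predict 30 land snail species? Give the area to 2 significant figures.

30 = 12.5 × A^0.17  ⇒  A^0.17 = 30/12.5 = 2.4
ln A = ln(2.4) / 0.17 = 0.8755 / 0.17 = 5.1498
A = e^5.1498 ≈ 172.4 mi²

170 mi²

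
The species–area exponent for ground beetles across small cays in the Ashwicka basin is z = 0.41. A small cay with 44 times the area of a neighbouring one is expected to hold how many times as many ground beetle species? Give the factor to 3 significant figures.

S₂/S₁ = (A₂/A₁)^z = 44^0.41
ln(S₂/S₁) = 0.41 × ln 44 = 0.41 × 3.7842 = 1.5515
S₂/S₁ = e^1.5515 ≈ 4.719

4.72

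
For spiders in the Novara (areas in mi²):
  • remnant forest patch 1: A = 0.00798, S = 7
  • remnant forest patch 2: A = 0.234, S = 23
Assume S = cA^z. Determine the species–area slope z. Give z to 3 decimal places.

0.352

Taking logs: ln S = ln c + z ln A, so z = (ln S₂ − ln S₁)/(ln A₂ − ln A₁).
z = ln(23/7) / ln(0.234/0.00798) = ln(3.286) / ln(29.32) = 1.1896 / 3.3784 = 0.3521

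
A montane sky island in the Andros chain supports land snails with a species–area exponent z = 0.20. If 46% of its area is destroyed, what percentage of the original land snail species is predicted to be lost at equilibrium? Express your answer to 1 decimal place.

S_new/S_old = (A_new/A_old)^z = 0.54^0.2
= exp(0.2 × ln 0.54) = exp(0.2 × -0.6162) = exp(-0.1232) ≈ 0.8841
Fraction lost = 1 − 0.8841 = 0.1159

11.6%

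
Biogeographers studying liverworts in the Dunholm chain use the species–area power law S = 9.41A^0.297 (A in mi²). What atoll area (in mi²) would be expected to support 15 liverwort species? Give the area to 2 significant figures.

4.8 mi²

15 = 9.41 × A^0.297  ⇒  A^0.297 = 15/9.41 = 1.594
ln A = ln(1.594) / 0.297 = 0.4663 / 0.297 = 1.5700
A = e^1.5700 ≈ 4.806 mi²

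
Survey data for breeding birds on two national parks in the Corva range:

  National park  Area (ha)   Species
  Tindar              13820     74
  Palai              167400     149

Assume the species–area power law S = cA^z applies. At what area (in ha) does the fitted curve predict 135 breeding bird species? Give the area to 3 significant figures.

118000 ha

z = ln(149/74) / ln(167400/13820) = 0.6999 / 2.4943 = 0.2806
c = 74 / 13820^0.2806 = 74 / 14.51 = 5.098
A = (135/5.098)^(1/0.2806) ⇒ ln A = ln(26.48)/0.2806 = 11.6765
A = e^11.6765 ≈ 117770 ha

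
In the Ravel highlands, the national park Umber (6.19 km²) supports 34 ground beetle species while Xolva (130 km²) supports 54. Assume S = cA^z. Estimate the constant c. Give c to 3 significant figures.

25.8

z = ln(S₂/S₁) / ln(A₂/A₁) = ln(54/34) / ln(130/6.19) = 0.4626 / 3.0446 = 0.1519
c = S₁ / A₁^z = 34 / 6.19^0.1519 = 34 / 1.319 = 25.77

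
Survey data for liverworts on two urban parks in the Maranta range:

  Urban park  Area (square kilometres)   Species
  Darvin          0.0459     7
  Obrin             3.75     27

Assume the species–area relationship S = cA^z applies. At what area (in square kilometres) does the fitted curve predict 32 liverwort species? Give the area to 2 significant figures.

z = ln(27/7) / ln(3.75/0.0459) = 1.3499 / 4.4030 = 0.3066
c = 7 / 0.0459^0.3066 = 7 / 0.3888 = 18
A = (32/18)^(1/0.3066) ⇒ ln A = ln(1.777)/0.3066 = 1.8759
A = e^1.8759 ≈ 6.527 square kilometres

6.5 square kilometres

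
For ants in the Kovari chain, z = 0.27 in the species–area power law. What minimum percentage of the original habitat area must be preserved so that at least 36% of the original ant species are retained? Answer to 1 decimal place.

Need (A_new/A_old)^0.27 = 0.36, so A_new/A_old = 0.36^(1/0.27) = 0.36^3.704
ln(A_new/A_old) = ln 0.36 / 0.27 = -1.0217 / 0.27 = -3.7839
A_new/A_old = e^-3.7839 ≈ 0.02273

2.3%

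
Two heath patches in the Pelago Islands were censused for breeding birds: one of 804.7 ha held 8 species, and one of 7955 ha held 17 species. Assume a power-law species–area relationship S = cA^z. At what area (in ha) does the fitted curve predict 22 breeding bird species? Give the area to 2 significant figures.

z = ln(17/8) / ln(7955/804.7) = 0.7538 / 2.2911 = 0.3290
c = 8 / 804.7^0.3290 = 8 / 9.036 = 0.8854
A = (22/0.8854)^(1/0.3290) ⇒ ln A = ln(24.85)/0.3290 = 9.7652
A = e^9.7652 ≈ 17417 ha

17000 ha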